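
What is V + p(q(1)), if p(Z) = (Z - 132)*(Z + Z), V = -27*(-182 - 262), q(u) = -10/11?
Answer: 1479788/121 ≈ 12230.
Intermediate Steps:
q(u) = -10/11 (q(u) = -10*1/11 = -10/11)
V = 11988 (V = -27*(-444) = 11988)
p(Z) = 2*Z*(-132 + Z) (p(Z) = (-132 + Z)*(2*Z) = 2*Z*(-132 + Z))
V + p(q(1)) = 11988 + 2*(-10/11)*(-132 - 10/11) = 11988 + 2*(-10/11)*(-1462/11) = 11988 + 29240/121 = 1479788/121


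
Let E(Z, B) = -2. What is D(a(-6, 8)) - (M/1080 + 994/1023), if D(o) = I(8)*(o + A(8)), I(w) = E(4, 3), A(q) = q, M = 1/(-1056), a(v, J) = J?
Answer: -1165708769/35354880 ≈ -32.972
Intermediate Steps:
M = -1/1056 ≈ -0.00094697
I(w) = -2
D(o) = -16 - 2*o (D(o) = -2*(o + 8) = -2*(8 + o) = -16 - 2*o)
D(a(-6, 8)) - (M/1080 + 994/1023) = (-16 - 2*8) - (-1/1056/1080 + 994/1023) = (-16 - 16) - (-1/1056*1/1080 + 994*(1/1023)) = -32 - (-1/1140480 + 994/1023) = -32 - 1*34352609/35354880 = -32 - 34352609/35354880 = -1165708769/35354880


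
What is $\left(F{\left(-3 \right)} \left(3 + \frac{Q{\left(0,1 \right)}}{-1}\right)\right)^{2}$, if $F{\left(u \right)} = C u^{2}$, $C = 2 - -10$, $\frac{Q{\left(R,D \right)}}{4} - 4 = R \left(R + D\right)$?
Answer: $1971216$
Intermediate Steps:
$Q{\left(R,D \right)} = 16 + 4 R \left(D + R\right)$ ($Q{\left(R,D \right)} = 16 + 4 R \left(R + D\right) = 16 + 4 R \left(D + R\right)$)
$C = 12$ ($C = 2 + 10 = 12$)
$F{\left(u \right)} = 12 u^{2}$
$\left(F{\left(-3 \right)} \left(3 + \frac{Q{\left(0,1 \right)}}{-1}\right)\right)^{2} = \left(12 \left(-3\right)^{2} \left(3 + \frac{16 + 4 \cdot 0^{2} + 4 \cdot 1 \cdot 0}{-1}\right)\right)^{2} = \left(12 \cdot 9 \left(3 + \left(16 + 4 \cdot 0 + 0\right) \left(-1\right)\right)\right)^{2} = \left(108 \left(3 + \left(16 + 0 + 0\right) \left(-1\right)\right)\right)^{2} = \left(108 \left(3 + 16 \left(-1\right)\right)\right)^{2} = \left(108 \left(3 - 16\right)\right)^{2} = \left(108 \left(-13\right)\right)^{2} = \left(-1404\right)^{2} = 1971216$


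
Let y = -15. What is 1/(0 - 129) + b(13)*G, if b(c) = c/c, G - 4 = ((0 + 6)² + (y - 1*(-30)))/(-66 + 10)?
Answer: 22261/7224 ≈ 3.0815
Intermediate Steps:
G = 173/56 (G = 4 + ((0 + 6)² + (-15 - 1*(-30)))/(-66 + 10) = 4 + (6² + (-15 + 30))/(-56) = 4 + (36 + 15)*(-1/56) = 4 + 51*(-1/56) = 4 - 51/56 = 173/56 ≈ 3.0893)
b(c) = 1
1/(0 - 129) + b(13)*G = 1/(0 - 129) + 1*(173/56) = 1/(-129) + 173/56 = -1/129 + 173/56 = 22261/7224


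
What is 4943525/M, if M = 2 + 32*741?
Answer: 4943525/23714 ≈ 208.46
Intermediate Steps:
M = 23714 (M = 2 + 23712 = 23714)
4943525/M = 4943525/23714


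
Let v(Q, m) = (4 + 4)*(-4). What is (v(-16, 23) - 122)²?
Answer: 23716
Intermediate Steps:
v(Q, m) = -32 (v(Q, m) = 8*(-4) = -32)
(v(-16, 23) - 122)² = (-32 - 122)² = (-154)² = 23716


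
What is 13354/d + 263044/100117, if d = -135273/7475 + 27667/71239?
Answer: -354733708412087441/472046770391687 ≈ -751.48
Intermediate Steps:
d = -9429902422/532511525 (d = -135273*1/7475 + 27667*(1/71239) = -135273/7475 + 27667/71239 = -9429902422/532511525 ≈ -17.708)
13354/d + 263044/100117 = 13354/(-9429902422/532511525) + 263044/100117 = 13354*(-532511525/9429902422) + 263044*(1/100117) = -3555579452425/4714951211 + 263044/100117 = -354733708412087441/472046770391687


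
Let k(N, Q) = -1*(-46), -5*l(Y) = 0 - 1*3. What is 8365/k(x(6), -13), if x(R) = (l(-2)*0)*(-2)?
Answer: 8365/46 ≈ 181.85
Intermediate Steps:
l(Y) = ⅗ (l(Y) = -(0 - 1*3)/5 = -(0 - 3)/5 = -⅕*(-3) = ⅗)
x(R) = 0 (x(R) = ((⅗)*0)*(-2) = 0*(-2) = 0)
k(N, Q) = 46
8365/k(x(6), -13) = 8365/46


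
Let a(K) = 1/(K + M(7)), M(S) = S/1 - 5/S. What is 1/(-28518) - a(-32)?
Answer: 33241/855540 ≈ 0.038854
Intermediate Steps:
M(S) = S - 5/S (M(S) = S*1 - 5/S = S - 5/S)
a(K) = 1/(44/7 + K) (a(K) = 1/(K + (7 - 5/7)) = 1/(K + 44/7) = 1/(44/7 + K))
1/(-28518) - a(-32) = 1/(-28518) - 7/(44 + 7*(-32)) = -1/28518 - 7/(44 - 224) = -1/28518 - 7/(-180) = -1/28518 - 7*(-1)/180 = -1/28518 - 1*(-7/180) = -1/28518 + 7/180 = 33241/855540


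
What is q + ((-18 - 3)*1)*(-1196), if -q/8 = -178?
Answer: 26540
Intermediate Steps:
q = 1424 (q = -8*(-178) = 1424)
q + ((-18 - 3)*1)*(-1196) = 1424 + ((-18 - 3)*1)*(-1196) = 1424 - 21*1*(-1196) = 1424 - 21*(-1196) = 1424 + 25116 = 26540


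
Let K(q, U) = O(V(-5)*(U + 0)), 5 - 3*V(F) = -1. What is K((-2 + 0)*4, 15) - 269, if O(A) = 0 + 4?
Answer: -265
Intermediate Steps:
V(F) = 2 (V(F) = 5/3 - ⅓*(-1) = 5/3 + ⅓ = 2)
O(A) = 4
K(q, U) = 4
K((-2 + 0)*4, 15) - 269 = 4 - 269 = -265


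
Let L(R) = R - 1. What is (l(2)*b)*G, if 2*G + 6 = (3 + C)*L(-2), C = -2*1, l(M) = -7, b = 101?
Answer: 6363/2 ≈ 3181.5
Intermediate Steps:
L(R) = -1 + R
C = -2
G = -9/2 (G = -3 + ((3 - 2)*(-1 - 2))/2 = -3 + (1*(-3))/2 = -3 + (½)*(-3) = -3 - 3/2 = -9/2 ≈ -4.5000)
(l(2)*b)*G = -7*101*(-9/2) = -707*(-9/2) = 6363/2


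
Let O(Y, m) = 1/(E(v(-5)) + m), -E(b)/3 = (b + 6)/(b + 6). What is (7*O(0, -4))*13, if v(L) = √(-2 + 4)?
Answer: -13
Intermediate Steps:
v(L) = √2
E(b) = -3 (E(b) = -3*(b + 6)/(b + 6) = -3*(6 + b)/(6 + b) = -3*1 = -3)
O(Y, m) = 1/(-3 + m)
(7*O(0, -4))*13 = (7/(-3 - 4))*13 = (7/(-7))*13 = (7*(-⅐))*13 = -1*13 = -13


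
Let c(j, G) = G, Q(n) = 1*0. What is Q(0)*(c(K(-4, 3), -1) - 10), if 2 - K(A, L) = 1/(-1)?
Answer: 0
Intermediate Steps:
Q(n) = 0
K(A, L) = 3 (K(A, L) = 2 - 1/(-1) = 2 - (-1) = 2 - 1*(-1) = 2 + 1 = 3)
Q(0)*(c(K(-4, 3), -1) - 10) = 0*(-1 - 10) = 0*(-11) = 0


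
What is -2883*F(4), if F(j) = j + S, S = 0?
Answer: -11532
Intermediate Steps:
F(j) = j (F(j) = j + 0 = j)
-2883*F(4) = -2883*4 = -11532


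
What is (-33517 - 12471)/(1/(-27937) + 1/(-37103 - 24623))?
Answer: 11329073254408/12809 ≈ 8.8446e+8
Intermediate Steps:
(-33517 - 12471)/(1/(-27937) + 1/(-37103 - 24623)) = -45988/(-1/27937 + 1/(-61726)) = -45988/(-1/27937 - 1/61726) = -45988/(-12809/246348466) = -45988*(-246348466/12809) = 11329073254408/12809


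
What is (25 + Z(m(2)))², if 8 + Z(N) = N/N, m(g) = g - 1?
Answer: 324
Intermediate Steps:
m(g) = -1 + g
Z(N) = -7 (Z(N) = -8 + N/N = -8 + 1 = -7)
(25 + Z(m(2)))² = (25 - 7)² = 18² = 324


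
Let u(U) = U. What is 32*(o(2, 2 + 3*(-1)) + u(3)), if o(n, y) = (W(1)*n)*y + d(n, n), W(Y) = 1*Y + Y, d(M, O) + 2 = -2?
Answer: -160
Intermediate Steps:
d(M, O) = -4 (d(M, O) = -2 - 2 = -4)
W(Y) = 2*Y (W(Y) = Y + Y = 2*Y)
o(n, y) = -4 + 2*n*y (o(n, y) = ((2*1)*n)*y - 4 = (2*n)*y - 4 = 2*n*y - 4 = -4 + 2*n*y)
32*(o(2, 2 + 3*(-1)) + u(3)) = 32*((-4 + 2*2*(2 + 3*(-1))) + 3) = 32*((-4 + 2*2*(2 - 3)) + 3) = 32*((-4 + 2*2*(-1)) + 3) = 32*((-4 - 4) + 3) = 32*(-8 + 3) = 32*(-5) = -160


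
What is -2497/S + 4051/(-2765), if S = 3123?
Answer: -19555478/8635095 ≈ -2.2647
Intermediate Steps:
-2497/S + 4051/(-2765) = -2497/3123 + 4051/(-2765) = -2497*1/3123 + 4051*(-1/2765) = -2497/3123 - 4051/2765 = -19555478/8635095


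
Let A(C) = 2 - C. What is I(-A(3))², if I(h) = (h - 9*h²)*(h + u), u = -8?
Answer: 3136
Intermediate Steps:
I(h) = (-8 + h)*(h - 9*h²) (I(h) = (h - 9*h²)*(h - 8) = (h - 9*h²)*(-8 + h) = (-8 + h)*(h - 9*h²))
I(-A(3))² = ((-(2 - 1*3))*(-8 - 9*(2 - 1*3)² + 73*(-(2 - 1*3))))² = ((-(2 - 3))*(-8 - 9*(2 - 3)² + 73*(-(2 - 3))))² = ((-1*(-1))*(-8 - 9*(-1*(-1))² + 73*(-1*(-1))))² = (1*(-8 - 9*1² + 73*1))² = (1*(-8 - 9*1 + 73))² = (1*(-8 - 9 + 73))² = (1*56)² = 56² = 3136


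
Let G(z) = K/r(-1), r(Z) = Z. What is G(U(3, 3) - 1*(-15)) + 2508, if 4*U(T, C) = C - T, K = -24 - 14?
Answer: 2546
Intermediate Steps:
K = -38
U(T, C) = -T/4 + C/4 (U(T, C) = (C - T)/4 = -T/4 + C/4)
G(z) = 38 (G(z) = -38/(-1) = -38*(-1) = 38)
G(U(3, 3) - 1*(-15)) + 2508 = 38 + 2508 = 2546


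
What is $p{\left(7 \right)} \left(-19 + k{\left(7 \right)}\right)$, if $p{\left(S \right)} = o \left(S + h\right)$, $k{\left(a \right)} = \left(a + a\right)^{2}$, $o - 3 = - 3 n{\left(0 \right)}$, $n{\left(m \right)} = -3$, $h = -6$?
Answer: $2124$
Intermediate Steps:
$o = 12$ ($o = 3 - -9 = 3 + 9 = 12$)
$k{\left(a \right)} = 4 a^{2}$ ($k{\left(a \right)} = \left(2 a\right)^{2} = 4 a^{2}$)
$p{\left(S \right)} = -72 + 12 S$ ($p{\left(S \right)} = 12 \left(S - 6\right) = 12 \left(-6 + S\right) = -72 + 12 S$)
$p{\left(7 \right)} \left(-19 + k{\left(7 \right)}\right) = \left(-72 + 12 \cdot 7\right) \left(-19 + 4 \cdot 7^{2}\right) = \left(-72 + 84\right) \left(-19 + 4 \cdot 49\right) = 12 \left(-19 + 196\right) = 12 \cdot 177 = 2124$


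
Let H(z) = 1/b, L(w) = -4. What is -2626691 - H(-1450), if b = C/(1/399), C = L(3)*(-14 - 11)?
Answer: -104804970901/39900 ≈ -2.6267e+6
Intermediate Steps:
C = 100 (C = -4*(-14 - 11) = -4*(-25) = 100)
b = 39900 (b = 100/(1/399) = 100*399 = 39900)
H(z) = 1/39900
-2626691 - H(-1450) = -2626691 - 1*1/39900 = -2626691 - 1/39900 = -104804970901/39900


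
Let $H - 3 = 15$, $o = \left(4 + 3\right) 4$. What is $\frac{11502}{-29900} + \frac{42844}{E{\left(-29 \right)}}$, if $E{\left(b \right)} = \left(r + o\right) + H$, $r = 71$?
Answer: $\frac{49218841}{134550} \approx 365.8$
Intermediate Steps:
$o = 28$ ($o = 7 \cdot 4 = 28$)
$H = 18$ ($H = 3 + 15 = 18$)
$E{\left(b \right)} = 117$ ($E{\left(b \right)} = \left(71 + 28\right) + 18 = 99 + 18 = 117$)
$\frac{11502}{-29900} + \frac{42844}{E{\left(-29 \right)}} = \frac{11502}{-29900} + \frac{42844}{117} = 11502 \left(- \frac{1}{29900}\right) + 42844 \cdot \frac{1}{117} = - \frac{5751}{14950} + \frac{42844}{117} = \frac{49218841}{134550}$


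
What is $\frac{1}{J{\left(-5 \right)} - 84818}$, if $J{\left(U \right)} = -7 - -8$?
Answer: $- \frac{1}{84817} \approx -1.179 \cdot 10^{-5}$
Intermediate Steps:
$J{\left(U \right)} = 1$ ($J{\left(U \right)} = -7 + 8 = 1$)
$\frac{1}{J{\left(-5 \right)} - 84818} = \frac{1}{1 - 84818} = \frac{1}{-84817} = - \frac{1}{84817}$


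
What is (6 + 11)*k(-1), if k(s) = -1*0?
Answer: 0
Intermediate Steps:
k(s) = 0
(6 + 11)*k(-1) = (6 + 11)*0 = 17*0 = 0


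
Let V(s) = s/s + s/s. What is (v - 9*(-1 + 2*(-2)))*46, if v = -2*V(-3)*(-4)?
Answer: 2806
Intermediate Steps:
V(s) = 2 (V(s) = 1 + 1 = 2)
v = 16 (v = -2*2*(-4) = -4*(-4) = 16)
(v - 9*(-1 + 2*(-2)))*46 = (16 - 9*(-1 + 2*(-2)))*46 = (16 - 9*(-1 - 4))*46 = (16 - 9*(-5))*46 = (16 + 45)*46 = 61*46 = 2806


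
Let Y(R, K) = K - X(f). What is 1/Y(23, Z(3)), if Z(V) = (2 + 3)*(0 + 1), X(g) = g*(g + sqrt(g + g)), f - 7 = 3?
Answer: -19/1405 + 4*sqrt(5)/1405 ≈ -0.0071571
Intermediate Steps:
f = 10 (f = 7 + 3 = 10)
X(g) = g*(g + sqrt(2)*sqrt(g)) (X(g) = g*(g + sqrt(2*g)) = g*(g + sqrt(2)*sqrt(g)))
Z(V) = 5 (Z(V) = 5*1 = 5)
Y(R, K) = -100 + K - 20*sqrt(5) (Y(R, K) = K - (10**2 + sqrt(2)*10**(3/2)) = K - (100 + sqrt(2)*(10*sqrt(10))) = K - (100 + 20*sqrt(5)) = K + (-100 - 20*sqrt(5)) = -100 + K - 20*sqrt(5))
1/Y(23, Z(3)) = 1/(-100 + 5 - 20*sqrt(5)) = 1/(-95 - 20*sqrt(5))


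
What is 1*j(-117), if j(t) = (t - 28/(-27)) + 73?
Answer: -1160/27 ≈ -42.963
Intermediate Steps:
j(t) = 1999/27 + t (j(t) = (t - 28*(-1/27)) + 73 = (t + 28/27) + 73 = (28/27 + t) + 73 = 1999/27 + t)
1*j(-117) = 1*(1999/27 - 117) = 1*(-1160/27) = -1160/27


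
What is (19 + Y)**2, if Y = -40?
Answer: 441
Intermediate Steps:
(19 + Y)**2 = (19 - 40)**2 = (-21)**2 = 441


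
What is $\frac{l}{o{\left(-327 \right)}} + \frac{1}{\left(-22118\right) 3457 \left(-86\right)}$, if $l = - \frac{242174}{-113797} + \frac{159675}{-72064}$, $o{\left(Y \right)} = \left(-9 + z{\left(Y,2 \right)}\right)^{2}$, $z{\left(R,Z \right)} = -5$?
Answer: $- \frac{1181178846243540759}{2642341477563445837312} \approx -0.00044702$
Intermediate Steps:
$o{\left(Y \right)} = 196$ ($o{\left(Y \right)} = \left(-9 - 5\right)^{2} = \left(-14\right)^{2} = 196$)
$l = - \frac{718508839}{8200667008}$ ($l = \left(-242174\right) \left(- \frac{1}{113797}\right) + 159675 \left(- \frac{1}{72064}\right) = \frac{242174}{113797} - \frac{159675}{72064} = - \frac{718508839}{8200667008} \approx -0.087616$)
$\frac{l}{o{\left(-327 \right)}} + \frac{1}{\left(-22118\right) 3457 \left(-86\right)} = - \frac{718508839}{8200667008 \cdot 196} + \frac{1}{\left(-22118\right) 3457 \left(-86\right)} = \left(- \frac{718508839}{8200667008}\right) \frac{1}{196} - \frac{1}{22118 \left(-297302\right)} = - \frac{718508839}{1607330733568} - - \frac{1}{6575725636} = - \frac{718508839}{1607330733568} + \frac{1}{6575725636} = - \frac{1181178846243540759}{2642341477563445837312}$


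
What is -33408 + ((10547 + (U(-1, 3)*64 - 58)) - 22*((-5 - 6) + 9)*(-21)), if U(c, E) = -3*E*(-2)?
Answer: -22691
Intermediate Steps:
U(c, E) = 6*E
-33408 + ((10547 + (U(-1, 3)*64 - 58)) - 22*((-5 - 6) + 9)*(-21)) = -33408 + ((10547 + ((6*3)*64 - 58)) - 22*((-5 - 6) + 9)*(-21)) = -33408 + ((10547 + (18*64 - 58)) - 22*(-11 + 9)*(-21)) = -33408 + ((10547 + (1152 - 58)) - 22*(-2)*(-21)) = -33408 + ((10547 + 1094) + 44*(-21)) = -33408 + (11641 - 924) = -33408 + 10717 = -22691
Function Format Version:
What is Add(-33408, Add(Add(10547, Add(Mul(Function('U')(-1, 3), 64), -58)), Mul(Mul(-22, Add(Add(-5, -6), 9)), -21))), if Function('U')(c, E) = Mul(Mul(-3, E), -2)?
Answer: -22691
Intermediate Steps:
Function('U')(c, E) = Mul(6, E)
Add(-33408, Add(Add(10547, Add(Mul(Function('U')(-1, 3), 64), -58)), Mul(Mul(-22, Add(Add(-5, -6), 9)), -21))) = Add(-33408, Add(Add(10547, Add(Mul(Mul(6, 3), 64), -58)), Mul(Mul(-22, Add(Add(-5, -6), 9)), -21))) = Add(-33408, Add(Add(10547, Add(Mul(18, 64), -58)), Mul(Mul(-22, Add(-11, 9)), -21))) = Add(-33408, Add(Add(10547, Add(1152, -58)), Mul(Mul(-22, -2), -21))) = Add(-33408, Add(Add(10547, 1094), Mul(44, -21))) = Add(-33408, Add(11641, -924)) = Add(-33408, 10717) = -22691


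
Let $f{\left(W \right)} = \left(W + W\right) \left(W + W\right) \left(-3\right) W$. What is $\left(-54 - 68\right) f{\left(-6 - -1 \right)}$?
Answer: $-183000$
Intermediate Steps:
$f{\left(W \right)} = - 12 W^{3}$ ($f{\left(W \right)} = 2 W 2 W \left(-3\right) W = 4 W^{2} \left(-3\right) W = - 12 W^{2} W = - 12 W^{3}$)
$\left(-54 - 68\right) f{\left(-6 - -1 \right)} = \left(-54 - 68\right) \left(- 12 \left(-6 - -1\right)^{3}\right) = - 122 \left(- 12 \left(-6 + 1\right)^{3}\right) = - 122 \left(- 12 \left(-5\right)^{3}\right) = - 122 \left(\left(-12\right) \left(-125\right)\right) = \left(-122\right) 1500 = -183000$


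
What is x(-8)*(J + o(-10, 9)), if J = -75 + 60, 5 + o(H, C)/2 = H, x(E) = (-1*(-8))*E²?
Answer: -23040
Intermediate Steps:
x(E) = 8*E²
o(H, C) = -10 + 2*H
J = -15
x(-8)*(J + o(-10, 9)) = (8*(-8)²)*(-15 + (-10 + 2*(-10))) = (8*64)*(-15 + (-10 - 20)) = 512*(-15 - 30) = 512*(-45) = -23040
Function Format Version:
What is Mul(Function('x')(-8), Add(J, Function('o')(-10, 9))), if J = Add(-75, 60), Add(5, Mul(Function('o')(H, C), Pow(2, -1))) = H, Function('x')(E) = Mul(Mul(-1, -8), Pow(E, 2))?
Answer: -23040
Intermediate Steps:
Function('x')(E) = Mul(8, Pow(E, 2))
Function('o')(H, C) = Add(-10, Mul(2, H))
J = -15
Mul(Function('x')(-8), Add(J, Function('o')(-10, 9))) = Mul(Mul(8, Pow(-8, 2)), Add(-15, Add(-10, Mul(2, -10)))) = Mul(Mul(8, 64), Add(-15, Add(-10, -20))) = Mul(512, Add(-15, -30)) = Mul(512, -45) = -23040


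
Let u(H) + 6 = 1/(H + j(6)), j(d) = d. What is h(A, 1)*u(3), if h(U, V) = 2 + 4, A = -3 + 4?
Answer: -106/3 ≈ -35.333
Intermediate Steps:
A = 1
h(U, V) = 6
u(H) = -6 + 1/(6 + H) (u(H) = -6 + 1/(H + 6) = -6 + 1/(6 + H))
h(A, 1)*u(3) = 6*((-35 - 6*3)/(6 + 3)) = 6*((-35 - 18)/9) = 6*((1/9)*(-53)) = 6*(-53/9) = -106/3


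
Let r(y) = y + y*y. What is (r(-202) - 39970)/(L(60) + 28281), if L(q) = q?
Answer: 632/28341 ≈ 0.022300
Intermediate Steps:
r(y) = y + y²
(r(-202) - 39970)/(L(60) + 28281) = (-202*(1 - 202) - 39970)/(60 + 28281) = (-202*(-201) - 39970)/28341 = (40602 - 39970)*(1/28341) = 632*(1/28341) = 632/28341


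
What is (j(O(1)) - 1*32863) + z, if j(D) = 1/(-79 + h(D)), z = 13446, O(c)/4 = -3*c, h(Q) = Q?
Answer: -1766948/91 ≈ -19417.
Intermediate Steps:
O(c) = -12*c (O(c) = 4*(-3*c) = -12*c)
j(D) = 1/(-79 + D)
(j(O(1)) - 1*32863) + z = (1/(-79 - 12*1) - 1*32863) + 13446 = (1/(-79 - 12) - 32863) + 13446 = (1/(-91) - 32863) + 13446 = (-1/91 - 32863) + 13446 = -2990534/91 + 13446 = -1766948/91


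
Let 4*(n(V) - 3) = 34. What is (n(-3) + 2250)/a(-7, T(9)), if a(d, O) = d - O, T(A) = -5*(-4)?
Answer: -4523/54 ≈ -83.759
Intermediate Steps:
T(A) = 20
n(V) = 23/2 (n(V) = 3 + (1/4)*34 = 3 + 17/2 = 23/2)
(n(-3) + 2250)/a(-7, T(9)) = (23/2 + 2250)/(-7 - 1*20) = 4523/(2*(-7 - 20)) = (4523/2)/(-27) = (4523/2)*(-1/27) = -4523/54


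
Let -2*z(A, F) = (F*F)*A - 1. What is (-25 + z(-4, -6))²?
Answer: 9025/4 ≈ 2256.3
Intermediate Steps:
z(A, F) = ½ - A*F²/2 (z(A, F) = -((F*F)*A - 1)/2 = -(F²*A - 1)/2 = -(A*F² - 1)/2 = -(-1 + A*F²)/2 = ½ - A*F²/2)
(-25 + z(-4, -6))² = (-25 + (½ - ½*(-4)*(-6)²))² = (-25 + (½ - ½*(-4)*36))² = (-25 + (½ + 72))² = (-25 + 145/2)² = (95/2)² = 9025/4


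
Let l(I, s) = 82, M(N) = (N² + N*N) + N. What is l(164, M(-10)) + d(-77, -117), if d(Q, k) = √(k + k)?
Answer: 82 + 3*I*√26 ≈ 82.0 + 15.297*I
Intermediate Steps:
M(N) = N + 2*N² (M(N) = (N² + N²) + N = 2*N² + N = N + 2*N²)
d(Q, k) = √2*√k (d(Q, k) = √(2*k) = √2*√k)
l(164, M(-10)) + d(-77, -117) = 82 + √2*√(-117) = 82 + √2*(3*I*√13) = 82 + 3*I*√26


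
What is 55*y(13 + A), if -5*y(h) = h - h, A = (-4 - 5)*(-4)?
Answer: 0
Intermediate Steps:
A = 36 (A = -9*(-4) = 36)
y(h) = 0 (y(h) = -(h - h)/5 = -⅕*0 = 0)
55*y(13 + A) = 55*0 = 0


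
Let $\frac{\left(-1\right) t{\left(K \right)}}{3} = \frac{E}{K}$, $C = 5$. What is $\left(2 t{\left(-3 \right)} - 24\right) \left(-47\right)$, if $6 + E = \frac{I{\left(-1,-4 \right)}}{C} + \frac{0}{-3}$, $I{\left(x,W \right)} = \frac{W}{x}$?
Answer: $\frac{8084}{5} \approx 1616.8$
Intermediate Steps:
$E = - \frac{26}{5}$ ($E = -6 + \left(\frac{\left(-4\right) \frac{1}{-1}}{5} + \frac{0}{-3}\right) = -6 + \left(\left(-4\right) \left(-1\right) \frac{1}{5} + 0 \left(- \frac{1}{3}\right)\right) = -6 + \left(4 \cdot \frac{1}{5} + 0\right) = -6 + \left(\frac{4}{5} + 0\right) = -6 + \frac{4}{5} = - \frac{26}{5} \approx -5.2$)
$t{\left(K \right)} = \frac{78}{5 K}$ ($t{\left(K \right)} = - 3 \left(- \frac{26}{5 K}\right) = \frac{78}{5 K}$)
$\left(2 t{\left(-3 \right)} - 24\right) \left(-47\right) = \left(2 \frac{78}{5 \left(-3\right)} - 24\right) \left(-47\right) = \left(2 \cdot \frac{78}{5} \left(- \frac{1}{3}\right) - 24\right) \left(-47\right) = \left(2 \left(- \frac{26}{5}\right) - 24\right) \left(-47\right) = \left(- \frac{52}{5} - 24\right) \left(-47\right) = \left(- \frac{172}{5}\right) \left(-47\right) = \frac{8084}{5}$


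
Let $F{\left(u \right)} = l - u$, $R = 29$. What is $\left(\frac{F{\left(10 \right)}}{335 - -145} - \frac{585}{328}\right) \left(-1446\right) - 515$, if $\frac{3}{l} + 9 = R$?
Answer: $\frac{137344557}{65600} \approx 2093.7$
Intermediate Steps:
$l = \frac{3}{20}$ ($l = \frac{3}{-9 + 29} = \frac{3}{20} \approx 0.15$)
$F{\left(u \right)} = \frac{3}{20} - u$
$\left(\frac{F{\left(10 \right)}}{335 - -145} - \frac{585}{328}\right) \left(-1446\right) - 515 = \left(\frac{\frac{3}{20} - 10}{335 - -145} - \frac{585}{328}\right) \left(-1446\right) - 515 = \left(\frac{\frac{3}{20} - 10}{335 + 145} - \frac{585}{328}\right) \left(-1446\right) - 515 = \left(- \frac{197}{20 \cdot 480} - \frac{585}{328}\right) \left(-1446\right) - 515 = \left(\left(- \frac{197}{20}\right) \frac{1}{480} - \frac{585}{328}\right) \left(-1446\right) - 515 = \left(- \frac{197}{9600} - \frac{585}{328}\right) \left(-1446\right) - 515 = \left(- \frac{710077}{393600}\right) \left(-1446\right) - 515 = \frac{171128557}{65600} - 515 = \frac{137344557}{65600}$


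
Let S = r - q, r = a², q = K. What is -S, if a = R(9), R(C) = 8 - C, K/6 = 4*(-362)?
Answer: -8689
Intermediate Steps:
K = -8688 (K = 6*(4*(-362)) = 6*(-1448) = -8688)
q = -8688
a = -1 (a = 8 - 1*9 = 8 - 9 = -1)
r = 1 (r = (-1)² = 1)
S = 8689 (S = 1 - 1*(-8688) = 1 + 8688 = 8689)
-S = -1*8689 = -8689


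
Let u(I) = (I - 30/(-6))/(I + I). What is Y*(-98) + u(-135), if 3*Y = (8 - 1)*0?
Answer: 13/27 ≈ 0.48148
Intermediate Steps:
Y = 0 (Y = ((8 - 1)*0)/3 = (7*0)/3 = (⅓)*0 = 0)
u(I) = (5 + I)/(2*I) (u(I) = (I - 30*(-⅙))/((2*I)) = (I + 5)*(1/(2*I)) = (5 + I)*(1/(2*I)) = (5 + I)/(2*I))
Y*(-98) + u(-135) = 0*(-98) + (½)*(5 - 135)/(-135) = 0 + (½)*(-1/135)*(-130) = 0 + 13/27 = 13/27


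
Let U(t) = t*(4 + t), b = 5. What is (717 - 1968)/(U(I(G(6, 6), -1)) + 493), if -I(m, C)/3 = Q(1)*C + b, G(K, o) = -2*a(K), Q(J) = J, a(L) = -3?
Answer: -1251/589 ≈ -2.1239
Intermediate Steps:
G(K, o) = 6 (G(K, o) = -2*(-3) = 6)
I(m, C) = -15 - 3*C (I(m, C) = -3*(1*C + 5) = -3*(C + 5) = -3*(5 + C) = -15 - 3*C)
(717 - 1968)/(U(I(G(6, 6), -1)) + 493) = (717 - 1968)/((-15 - 3*(-1))*(4 + (-15 - 3*(-1))) + 493) = -1251/((-15 + 3)*(4 + (-15 + 3)) + 493) = -1251/(-12*(4 - 12) + 493) = -1251/(-12*(-8) + 493) = -1251/(96 + 493) = -1251/589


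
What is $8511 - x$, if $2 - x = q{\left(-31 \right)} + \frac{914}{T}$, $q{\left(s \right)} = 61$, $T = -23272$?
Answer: $\frac{99720063}{11636} \approx 8570.0$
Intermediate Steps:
$x = - \frac{686067}{11636}$ ($x = 2 - \left(61 + \frac{914}{-23272}\right) = 2 - \left(61 + 914 \left(- \frac{1}{23272}\right)\right) = 2 - \left(61 - \frac{457}{11636}\right) = 2 - \frac{709339}{11636} = - \frac{686067}{11636} \approx -58.961$)
$8511 - x = 8511 - - \frac{686067}{11636} = 8511 + \frac{686067}{11636} = \frac{99720063}{11636}$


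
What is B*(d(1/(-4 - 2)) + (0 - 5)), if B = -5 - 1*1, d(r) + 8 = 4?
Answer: 54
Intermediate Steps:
d(r) = -4 (d(r) = -8 + 4 = -4)
B = -6 (B = -5 - 1 = -6)
B*(d(1/(-4 - 2)) + (0 - 5)) = -6*(-4 + (0 - 5)) = -6*(-4 - 5) = -6*(-9) = 54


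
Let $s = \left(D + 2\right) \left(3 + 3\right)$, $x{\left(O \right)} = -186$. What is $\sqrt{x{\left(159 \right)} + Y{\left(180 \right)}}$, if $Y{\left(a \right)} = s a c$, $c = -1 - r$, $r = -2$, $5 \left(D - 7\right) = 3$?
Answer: $\sqrt{10182} \approx 100.91$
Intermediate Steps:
$D = \frac{38}{5}$ ($D = 7 + \frac{1}{5} \cdot 3 = 7 + \frac{3}{5} = \frac{38}{5} \approx 7.6$)
$c = 1$ ($c = -1 - -2 = -1 + 2 = 1$)
$s = \frac{288}{5}$ ($s = \left(\frac{38}{5} + 2\right) \left(3 + 3\right) = \frac{48}{5} \cdot 6 = \frac{288}{5} \approx 57.6$)
$Y{\left(a \right)} = \frac{288 a}{5}$ ($Y{\left(a \right)} = \frac{288 a 1}{5} = \frac{288 a}{5}$)
$\sqrt{x{\left(159 \right)} + Y{\left(180 \right)}} = \sqrt{-186 + \frac{288}{5} \cdot 180} = \sqrt{-186 + 10368} = \sqrt{10182}$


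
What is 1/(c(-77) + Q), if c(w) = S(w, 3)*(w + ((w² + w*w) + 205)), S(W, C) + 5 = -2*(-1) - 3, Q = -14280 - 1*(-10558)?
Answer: -1/75638 ≈ -1.3221e-5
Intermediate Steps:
Q = -3722 (Q = -14280 + 10558 = -3722)
S(W, C) = -6 (S(W, C) = -5 + (-2*(-1) - 3) = -5 + (2 - 3) = -5 - 1 = -6)
c(w) = -1230 - 12*w² - 6*w (c(w) = -6*(w + ((w² + w*w) + 205)) = -6*(w + ((w² + w²) + 205)) = -6*(w + (2*w² + 205)) = -6*(w + (205 + 2*w²)) = -6*(205 + w + 2*w²) = -1230 - 12*w² - 6*w)
1/(c(-77) + Q) = 1/((-1230 - 12*(-77)² - 6*(-77)) - 3722) = 1/((-1230 - 12*5929 + 462) - 3722) = 1/((-1230 - 71148 + 462) - 3722) = 1/(-71916 - 3722) = 1/(-75638) = -1/75638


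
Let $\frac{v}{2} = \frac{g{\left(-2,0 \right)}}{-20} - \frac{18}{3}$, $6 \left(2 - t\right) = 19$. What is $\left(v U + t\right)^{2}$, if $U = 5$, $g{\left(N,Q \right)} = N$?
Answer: $\frac{130321}{36} \approx 3620.0$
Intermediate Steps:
$t = - \frac{7}{6}$ ($t = 2 - \frac{19}{6} = - \frac{7}{6} \approx -1.1667$)
$v = - \frac{59}{5}$ ($v = 2 \left(- \frac{2}{-20} - \frac{18}{3}\right) = 2 \left(\left(-2\right) \left(- \frac{1}{20}\right) - 6\right) = 2 \left(\frac{1}{10} - 6\right) = 2 \left(- \frac{59}{10}\right) = - \frac{59}{5} \approx -11.8$)
$\left(v U + t\right)^{2} = \left(\left(- \frac{59}{5}\right) 5 - \frac{7}{6}\right)^{2} = \left(-59 - \frac{7}{6}\right)^{2} = \left(- \frac{361}{6}\right)^{2} = \frac{130321}{36}$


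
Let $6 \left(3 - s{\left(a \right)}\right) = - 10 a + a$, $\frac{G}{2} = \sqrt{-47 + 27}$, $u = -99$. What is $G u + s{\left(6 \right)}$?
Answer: $12 - 396 i \sqrt{5} \approx 12.0 - 885.48 i$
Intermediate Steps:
$G = 4 i \sqrt{5}$ ($G = 2 \sqrt{-47 + 27} = 2 \sqrt{-20} = 2 \cdot 2 i \sqrt{5} = 4 i \sqrt{5} \approx 8.9443 i$)
$s{\left(a \right)} = 3 + \frac{3 a}{2}$ ($s{\left(a \right)} = 3 - \frac{- 10 a + a}{6} = 3 - \frac{\left(-9\right) a}{6} = 3 + \frac{3 a}{2}$)
$G u + s{\left(6 \right)} = 4 i \sqrt{5} \left(-99\right) + \left(3 + \frac{3}{2} \cdot 6\right) = - 396 i \sqrt{5} + \left(3 + 9\right) = - 396 i \sqrt{5} + 12 = 12 - 396 i \sqrt{5}$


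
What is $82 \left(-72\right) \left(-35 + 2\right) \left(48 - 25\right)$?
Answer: $4481136$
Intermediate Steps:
$82 \left(-72\right) \left(-35 + 2\right) \left(48 - 25\right) = - 5904 \left(\left(-33\right) 23\right) = \left(-5904\right) \left(-759\right) = 4481136$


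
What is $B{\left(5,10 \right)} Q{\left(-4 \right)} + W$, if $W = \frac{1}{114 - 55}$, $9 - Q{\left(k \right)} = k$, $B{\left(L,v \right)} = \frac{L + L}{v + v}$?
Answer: $\frac{769}{118} \approx 6.517$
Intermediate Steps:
$B{\left(L,v \right)} = \frac{L}{v}$ ($B{\left(L,v \right)} = \frac{2 L}{2 v} = 2 L \frac{1}{2 v} = \frac{L}{v}$)
$Q{\left(k \right)} = 9 - k$
$W = \frac{1}{59} \approx 0.016949$
$B{\left(5,10 \right)} Q{\left(-4 \right)} + W = \frac{5}{10} \left(9 - -4\right) + \frac{1}{59} = 5 \cdot \frac{1}{10} \left(9 + 4\right) + \frac{1}{59} = \frac{1}{2} \cdot 13 + \frac{1}{59} = \frac{13}{2} + \frac{1}{59} = \frac{769}{118}$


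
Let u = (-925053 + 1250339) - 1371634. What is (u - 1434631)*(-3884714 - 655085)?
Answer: 11263145983221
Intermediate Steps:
u = -1046348 (u = 325286 - 1371634 = -1046348)
(u - 1434631)*(-3884714 - 655085) = (-1046348 - 1434631)*(-3884714 - 655085) = -2480979*(-4539799) = 11263145983221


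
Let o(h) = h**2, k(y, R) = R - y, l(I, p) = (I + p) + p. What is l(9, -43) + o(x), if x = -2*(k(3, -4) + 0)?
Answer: 119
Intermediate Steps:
l(I, p) = I + 2*p
x = 14 (x = -2*((-4 - 1*3) + 0) = -2*((-4 - 3) + 0) = -2*(-7 + 0) = -2*(-7) = 14)
l(9, -43) + o(x) = (9 + 2*(-43)) + 14**2 = (9 - 86) + 196 = -77 + 196 = 119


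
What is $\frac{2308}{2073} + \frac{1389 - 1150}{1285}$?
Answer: $\frac{3461227}{2663805} \approx 1.2994$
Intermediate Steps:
$\frac{2308}{2073} + \frac{1389 - 1150}{1285} = 2308 \cdot \frac{1}{2073} + 239 \cdot \frac{1}{1285} = \frac{2308}{2073} + \frac{239}{1285} = \frac{3461227}{2663805}$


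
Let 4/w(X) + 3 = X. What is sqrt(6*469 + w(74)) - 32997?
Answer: -32997 + sqrt(14185658)/71 ≈ -32944.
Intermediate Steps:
w(X) = 4/(-3 + X)
sqrt(6*469 + w(74)) - 32997 = sqrt(6*469 + 4/(-3 + 74)) - 32997 = sqrt(2814 + 4/71) - 32997 = sqrt(199798/71) - 32997 = sqrt(14185658)/71 - 32997 = -32997 + sqrt(14185658)/71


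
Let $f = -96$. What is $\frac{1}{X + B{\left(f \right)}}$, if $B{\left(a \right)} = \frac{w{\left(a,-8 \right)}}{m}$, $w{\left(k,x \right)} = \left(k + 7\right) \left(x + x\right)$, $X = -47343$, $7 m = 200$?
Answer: $- \frac{25}{1182329} \approx -2.1145 \cdot 10^{-5}$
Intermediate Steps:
$m = \frac{200}{7}$ ($m = \frac{1}{7} \cdot 200 = \frac{200}{7} \approx 28.571$)
$w{\left(k,x \right)} = 2 x \left(7 + k\right)$ ($w{\left(k,x \right)} = \left(7 + k\right) 2 x = 2 x \left(7 + k\right)$)
$B{\left(a \right)} = - \frac{98}{25} - \frac{14 a}{25}$ ($B{\left(a \right)} = \frac{2 \left(-8\right) \left(7 + a\right)}{\frac{200}{7}} = \left(-112 - 16 a\right) \frac{7}{200} = - \frac{98}{25} - \frac{14 a}{25}$)
$\frac{1}{X + B{\left(f \right)}} = \frac{1}{-47343 - - \frac{1246}{25}} = \frac{1}{-47343 + \left(- \frac{98}{25} + \frac{1344}{25}\right)} = \frac{1}{-47343 + \frac{1246}{25}} = \frac{1}{- \frac{1182329}{25}} = - \frac{25}{1182329}$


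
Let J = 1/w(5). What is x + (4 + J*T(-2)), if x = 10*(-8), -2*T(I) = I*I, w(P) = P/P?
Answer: -78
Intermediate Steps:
w(P) = 1
T(I) = -I²/2 (T(I) = -I*I/2 = -I²/2)
x = -80
J = 1 (J = 1/1 = 1)
x + (4 + J*T(-2)) = -80 + (4 + 1*(-½*(-2)²)) = -80 + (4 + 1*(-½*4)) = -80 + (4 + 1*(-2)) = -80 + (4 - 2) = -80 + 2 = -78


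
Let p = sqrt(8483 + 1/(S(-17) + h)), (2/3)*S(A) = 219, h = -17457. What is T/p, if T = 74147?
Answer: 74147*sqrt(9955157133153)/290602129 ≈ 805.04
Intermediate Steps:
S(A) = 657/2 (S(A) = (3/2)*219 = 657/2)
p = sqrt(9955157133153)/34257 (p = sqrt(8483 + 1/(657/2 - 17457)) = sqrt(8483 + 1/(-34257/2)) = sqrt(8483 - 2/34257) = sqrt(290602129/34257) = sqrt(9955157133153)/34257 ≈ 92.103)
T/p = 74147/((sqrt(9955157133153)/34257)) = 74147*(sqrt(9955157133153)/290602129) = 74147*sqrt(9955157133153)/290602129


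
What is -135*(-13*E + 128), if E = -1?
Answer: -19035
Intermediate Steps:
-135*(-13*E + 128) = -135*(-13*(-1) + 128) = -135*(13 + 128) = -135*141 = -19035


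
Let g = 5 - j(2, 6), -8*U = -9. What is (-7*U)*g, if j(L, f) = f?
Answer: 63/8 ≈ 7.8750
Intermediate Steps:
U = 9/8 (U = -1/8*(-9) = 9/8 ≈ 1.1250)
g = -1 (g = 5 - 1*6 = 5 - 6 = -1)
(-7*U)*g = -7*9/8*(-1) = -63/8*(-1) = 63/8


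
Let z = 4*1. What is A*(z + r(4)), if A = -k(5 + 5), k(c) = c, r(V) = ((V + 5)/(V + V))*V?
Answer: -85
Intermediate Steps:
r(V) = 5/2 + V/2 (r(V) = ((5 + V)/((2*V)))*V = ((5 + V)*(1/(2*V)))*V = ((5 + V)/(2*V))*V = 5/2 + V/2)
z = 4
A = -10 (A = -(5 + 5) = -1*10 = -10)
A*(z + r(4)) = -10*(4 + (5/2 + (½)*4)) = -10*(4 + (5/2 + 2)) = -10*(4 + 9/2) = -10*17/2 = -85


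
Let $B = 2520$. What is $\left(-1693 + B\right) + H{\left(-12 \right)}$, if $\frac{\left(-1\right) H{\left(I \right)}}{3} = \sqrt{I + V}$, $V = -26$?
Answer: $827 - 3 i \sqrt{38} \approx 827.0 - 18.493 i$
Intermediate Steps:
$H{\left(I \right)} = - 3 \sqrt{-26 + I}$ ($H{\left(I \right)} = - 3 \sqrt{I - 26} = - 3 \sqrt{-26 + I}$)
$\left(-1693 + B\right) + H{\left(-12 \right)} = \left(-1693 + 2520\right) - 3 \sqrt{-26 - 12} = 827 - 3 \sqrt{-38} = 827 - 3 i \sqrt{38}$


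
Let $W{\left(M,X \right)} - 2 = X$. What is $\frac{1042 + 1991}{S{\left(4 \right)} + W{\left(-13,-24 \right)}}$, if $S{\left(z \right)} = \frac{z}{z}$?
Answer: $- \frac{1011}{7} \approx -144.43$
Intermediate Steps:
$W{\left(M,X \right)} = 2 + X$
$S{\left(z \right)} = 1$
$\frac{1042 + 1991}{S{\left(4 \right)} + W{\left(-13,-24 \right)}} = \frac{1042 + 1991}{1 + \left(2 - 24\right)} = \frac{3033}{1 - 22} = \frac{3033}{-21} = 3033 \left(- \frac{1}{21}\right) = - \frac{1011}{7}$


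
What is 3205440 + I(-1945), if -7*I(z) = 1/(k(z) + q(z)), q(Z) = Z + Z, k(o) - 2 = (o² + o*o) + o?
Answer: 169636753863359/52921519 ≈ 3.2054e+6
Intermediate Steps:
k(o) = 2 + o + 2*o² (k(o) = 2 + ((o² + o*o) + o) = 2 + ((o² + o²) + o) = 2 + (2*o² + o) = 2 + (o + 2*o²) = 2 + o + 2*o²)
q(Z) = 2*Z
I(z) = -1/(7*(2 + 2*z² + 3*z)) (I(z) = -1/(7*((2 + z + 2*z²) + 2*z)) = -1/(7*(2 + 2*z² + 3*z)))
3205440 + I(-1945) = 3205440 - 1/(14 + 14*(-1945)² + 21*(-1945)) = 3205440 - 1/(14 + 14*3783025 - 40845) = 3205440 - 1/(14 + 52962350 - 40845) = 3205440 - 1/52921519 = 169636753863359/52921519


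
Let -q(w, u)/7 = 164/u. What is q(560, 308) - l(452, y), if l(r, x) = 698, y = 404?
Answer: -7719/11 ≈ -701.73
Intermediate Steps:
q(w, u) = -1148/u
q(560, 308) - l(452, y) = -1148/308 - 1*698 = -1148*1/308 - 698 = -41/11 - 698 = -7719/11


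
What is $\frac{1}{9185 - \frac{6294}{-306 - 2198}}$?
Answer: $\frac{1252}{11502767} \approx 0.00010884$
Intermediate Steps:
$\frac{1}{9185 - \frac{6294}{-306 - 2198}} = \frac{1}{9185 - \frac{6294}{-2504}} = \frac{1}{9185 - - \frac{3147}{1252}} = \frac{1}{9185 + \frac{3147}{1252}} = \frac{1}{\frac{11502767}{1252}} = \frac{1252}{11502767}$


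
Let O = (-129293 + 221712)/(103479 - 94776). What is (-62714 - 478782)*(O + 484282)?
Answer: -2282296617902840/8703 ≈ -2.6224e+11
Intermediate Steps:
O = 92419/8703 ≈ 10.619
(-62714 - 478782)*(O + 484282) = (-62714 - 478782)*(92419/8703 + 484282) = -541496*4214798665/8703 = -2282296617902840/8703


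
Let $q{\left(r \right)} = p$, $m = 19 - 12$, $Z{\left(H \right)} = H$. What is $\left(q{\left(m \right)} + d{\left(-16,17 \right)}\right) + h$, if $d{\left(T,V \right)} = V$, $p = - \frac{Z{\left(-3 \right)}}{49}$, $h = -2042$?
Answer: $- \frac{99222}{49} \approx -2024.9$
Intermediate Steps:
$m = 7$
$p = \frac{3}{49}$ ($p = - \frac{-3}{49} = \left(-1\right) \left(- \frac{3}{49}\right) = \frac{3}{49} \approx 0.061224$)
$q{\left(r \right)} = \frac{3}{49}$
$\left(q{\left(m \right)} + d{\left(-16,17 \right)}\right) + h = \left(\frac{3}{49} + 17\right) - 2042 = \frac{836}{49} - 2042 = - \frac{99222}{49}$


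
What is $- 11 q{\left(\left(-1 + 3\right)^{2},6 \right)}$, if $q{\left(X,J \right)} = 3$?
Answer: $-33$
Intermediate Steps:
$- 11 q{\left(\left(-1 + 3\right)^{2},6 \right)} = \left(-11\right) 3 = -33$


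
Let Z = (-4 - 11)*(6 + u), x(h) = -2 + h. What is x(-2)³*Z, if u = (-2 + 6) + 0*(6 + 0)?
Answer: 9600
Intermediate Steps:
u = 4 (u = 4 + 0*6 = 4 + 0 = 4)
Z = -150 (Z = (-4 - 11)*(6 + 4) = -15*10 = -150)
x(-2)³*Z = (-2 - 2)³*(-150) = (-4)³*(-150) = -64*(-150) = 9600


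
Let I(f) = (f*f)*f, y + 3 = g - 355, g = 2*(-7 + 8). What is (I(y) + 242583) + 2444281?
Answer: -42431152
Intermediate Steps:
g = 2 (g = 2*1 = 2)
y = -356 (y = -3 + (2 - 355) = -3 - 353 = -356)
I(f) = f**3 (I(f) = f**2*f = f**3)
(I(y) + 242583) + 2444281 = ((-356)**3 + 242583) + 2444281 = (-45118016 + 242583) + 2444281 = -44875433 + 2444281 = -42431152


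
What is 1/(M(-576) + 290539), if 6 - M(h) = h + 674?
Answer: 1/290447 ≈ 3.4430e-6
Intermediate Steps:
M(h) = -668 - h (M(h) = 6 - (h + 674) = 6 - (674 + h) = 6 + (-674 - h) = -668 - h)
1/(M(-576) + 290539) = 1/((-668 - 1*(-576)) + 290539) = 1/((-668 + 576) + 290539) = 1/(-92 + 290539) = 1/290447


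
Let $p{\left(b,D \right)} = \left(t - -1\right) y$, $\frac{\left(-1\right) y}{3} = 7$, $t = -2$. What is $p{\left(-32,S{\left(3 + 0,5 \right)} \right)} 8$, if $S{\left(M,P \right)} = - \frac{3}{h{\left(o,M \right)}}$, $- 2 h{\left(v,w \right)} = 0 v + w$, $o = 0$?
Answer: $168$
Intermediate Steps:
$y = -21$ ($y = \left(-3\right) 7 = -21$)
$h{\left(v,w \right)} = - \frac{w}{2}$ ($h{\left(v,w \right)} = - \frac{0 v + w}{2} = - \frac{0 + w}{2} = - \frac{w}{2}$)
$S{\left(M,P \right)} = \frac{6}{M}$ ($S{\left(M,P \right)} = - \frac{3}{\left(- \frac{1}{2}\right) M} = - 3 \left(- \frac{2}{M}\right) = \frac{6}{M}$)
$p{\left(b,D \right)} = 21$ ($p{\left(b,D \right)} = \left(-2 - -1\right) \left(-21\right) = \left(-2 + 1\right) \left(-21\right) = \left(-1\right) \left(-21\right) = 21$)
$p{\left(-32,S{\left(3 + 0,5 \right)} \right)} 8 = 21 \cdot 8 = 168$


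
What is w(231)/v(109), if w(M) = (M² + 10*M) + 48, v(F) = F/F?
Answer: 55719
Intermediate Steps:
v(F) = 1
w(M) = 48 + M² + 10*M
w(231)/v(109) = (48 + 231² + 10*231)/1 = (48 + 53361 + 2310)*1 = 55719*1 = 55719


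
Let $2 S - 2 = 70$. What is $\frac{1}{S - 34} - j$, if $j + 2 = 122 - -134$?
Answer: $- \frac{507}{2} \approx -253.5$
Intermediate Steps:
$S = 36$ ($S = 1 + \frac{1}{2} \cdot 70 = 1 + 35 = 36$)
$j = 254$ ($j = -2 + \left(122 - -134\right) = -2 + \left(122 + 134\right) = -2 + 256 = 254$)
$\frac{1}{S - 34} - j = \frac{1}{36 - 34} - 254 = \frac{1}{2} - 254 = - \frac{507}{2}$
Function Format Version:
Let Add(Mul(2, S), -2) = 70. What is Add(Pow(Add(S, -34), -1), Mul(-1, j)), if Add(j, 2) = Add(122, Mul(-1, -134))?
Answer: Rational(-507, 2) ≈ -253.50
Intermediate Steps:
S = 36 (S = Add(1, Mul(Rational(1, 2), 70)) = Add(1, 35) = 36)
j = 254 (j = Add(-2, Add(122, Mul(-1, -134))) = Add(-2, Add(122, 134)) = Add(-2, 256) = 254)
Add(Pow(Add(S, -34), -1), Mul(-1, j)) = Add(Pow(Add(36, -34), -1), Mul(-1, 254)) = Add(Pow(2, -1), -254) = Add(Rational(1, 2), -254) = Rational(-507, 2)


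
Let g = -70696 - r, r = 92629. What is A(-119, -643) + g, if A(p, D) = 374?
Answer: -162951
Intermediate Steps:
g = -163325 (g = -70696 - 1*92629 = -70696 - 92629 = -163325)
A(-119, -643) + g = 374 - 163325 = -162951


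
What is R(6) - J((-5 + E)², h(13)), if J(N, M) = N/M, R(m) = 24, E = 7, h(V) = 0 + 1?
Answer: 20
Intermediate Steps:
h(V) = 1
R(6) - J((-5 + E)², h(13)) = 24 - (-5 + 7)²/1 = 24 - 2² = 24 - 4 = 20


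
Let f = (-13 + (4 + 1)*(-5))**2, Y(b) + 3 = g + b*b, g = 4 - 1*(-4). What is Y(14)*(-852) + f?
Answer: -169808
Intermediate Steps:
g = 8 (g = 4 + 4 = 8)
Y(b) = 5 + b**2 (Y(b) = -3 + (8 + b*b) = -3 + (8 + b**2) = 5 + b**2)
f = 1444 (f = (-13 + 5*(-5))**2 = (-13 - 25)**2 = (-38)**2 = 1444)
Y(14)*(-852) + f = (5 + 14**2)*(-852) + 1444 = (5 + 196)*(-852) + 1444 = 201*(-852) + 1444 = -171252 + 1444 = -169808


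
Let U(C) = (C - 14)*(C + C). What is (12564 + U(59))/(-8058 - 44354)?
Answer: -8937/26206 ≈ -0.34103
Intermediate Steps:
U(C) = 2*C*(-14 + C) (U(C) = (-14 + C)*(2*C) = 2*C*(-14 + C))
(12564 + U(59))/(-8058 - 44354) = (12564 + 2*59*(-14 + 59))/(-8058 - 44354) = (12564 + 2*59*45)/(-52412) = (12564 + 5310)*(-1/52412) = 17874*(-1/52412) = -8937/26206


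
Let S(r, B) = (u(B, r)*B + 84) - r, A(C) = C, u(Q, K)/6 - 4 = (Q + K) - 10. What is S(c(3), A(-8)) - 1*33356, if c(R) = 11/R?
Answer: -98339/3 ≈ -32780.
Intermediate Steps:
u(Q, K) = -36 + 6*K + 6*Q (u(Q, K) = 24 + 6*((Q + K) - 10) = 24 + 6*((K + Q) - 10) = 24 + 6*(-10 + K + Q) = 24 + (-60 + 6*K + 6*Q) = -36 + 6*K + 6*Q)
S(r, B) = 84 - r + B*(-36 + 6*B + 6*r) (S(r, B) = ((-36 + 6*r + 6*B)*B + 84) - r = ((-36 + 6*B + 6*r)*B + 84) - r = (B*(-36 + 6*B + 6*r) + 84) - r = (84 + B*(-36 + 6*B + 6*r)) - r = 84 - r + B*(-36 + 6*B + 6*r))
S(c(3), A(-8)) - 1*33356 = (84 - 11/3 + 6*(-8)*(-6 - 8 + 11/3)) - 1*33356 = (84 - 11/3 + 6*(-8)*(-6 - 8 + 11*(1/3))) - 33356 = (84 - 1*11/3 + 6*(-8)*(-6 - 8 + 11/3)) - 33356 = (84 - 11/3 + 6*(-8)*(-31/3)) - 33356 = (84 - 11/3 + 496) - 33356 = 1729/3 - 33356 = -98339/3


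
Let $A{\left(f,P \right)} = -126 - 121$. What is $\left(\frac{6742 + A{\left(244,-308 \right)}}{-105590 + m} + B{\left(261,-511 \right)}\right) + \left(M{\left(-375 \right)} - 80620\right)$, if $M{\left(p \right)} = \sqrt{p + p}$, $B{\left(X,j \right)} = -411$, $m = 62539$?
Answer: $- \frac{3488472076}{43051} + 5 i \sqrt{30} \approx -81031.0 + 27.386 i$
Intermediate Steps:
$A{\left(f,P \right)} = -247$ ($A{\left(f,P \right)} = -126 - 121 = -247$)
$M{\left(p \right)} = \sqrt{2} \sqrt{p}$ ($M{\left(p \right)} = \sqrt{2 p} = \sqrt{2} \sqrt{p}$)
$\left(\frac{6742 + A{\left(244,-308 \right)}}{-105590 + m} + B{\left(261,-511 \right)}\right) + \left(M{\left(-375 \right)} - 80620\right) = \left(\frac{6742 - 247}{-105590 + 62539} - 411\right) + \left(\sqrt{2} \sqrt{-375} - 80620\right) = \left(\frac{6495}{-43051} - 411\right) + \left(\sqrt{2} \cdot 5 i \sqrt{15} - 80620\right) = \left(6495 \left(- \frac{1}{43051}\right) - 411\right) - \left(80620 - 5 i \sqrt{30}\right) = \left(- \frac{6495}{43051} - 411\right) - \left(80620 - 5 i \sqrt{30}\right) = - \frac{17700456}{43051} - \left(80620 - 5 i \sqrt{30}\right) = - \frac{3488472076}{43051} + 5 i \sqrt{30}$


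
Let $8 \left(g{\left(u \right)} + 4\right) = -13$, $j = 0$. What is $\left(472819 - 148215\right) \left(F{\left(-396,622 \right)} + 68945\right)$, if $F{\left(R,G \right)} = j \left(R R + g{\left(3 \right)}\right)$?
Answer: $22379822780$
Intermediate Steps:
$g{\left(u \right)} = - \frac{45}{8}$ ($g{\left(u \right)} = -4 + \frac{1}{8} \left(-13\right) = -4 - \frac{13}{8} = - \frac{45}{8}$)
$F{\left(R,G \right)} = 0$ ($F{\left(R,G \right)} = 0 \left(R R - \frac{45}{8}\right) = 0 \left(R^{2} - \frac{45}{8}\right) = 0 \left(- \frac{45}{8} + R^{2}\right) = 0$)
$\left(472819 - 148215\right) \left(F{\left(-396,622 \right)} + 68945\right) = \left(472819 - 148215\right) \left(0 + 68945\right) = 324604 \cdot 68945 = 22379822780$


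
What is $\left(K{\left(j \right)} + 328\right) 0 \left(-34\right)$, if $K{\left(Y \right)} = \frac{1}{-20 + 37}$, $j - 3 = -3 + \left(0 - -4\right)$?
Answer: $0$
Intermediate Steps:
$j = 4$ ($j = 3 + \left(-3 + \left(0 - -4\right)\right) = 3 + \left(-3 + \left(0 + 4\right)\right) = 3 + \left(-3 + 4\right) = 3 + 1 = 4$)
$K{\left(Y \right)} = \frac{1}{17}$
$\left(K{\left(j \right)} + 328\right) 0 \left(-34\right) = \left(\frac{1}{17} + 328\right) 0 \left(-34\right) = \frac{5577}{17} \cdot 0 = 0$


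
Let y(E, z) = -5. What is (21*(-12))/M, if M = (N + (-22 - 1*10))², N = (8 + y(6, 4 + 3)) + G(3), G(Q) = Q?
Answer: -63/169 ≈ -0.37278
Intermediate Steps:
N = 6 (N = (8 - 5) + 3 = 3 + 3 = 6)
M = 676 (M = (6 + (-22 - 1*10))² = (6 + (-22 - 10))² = (6 - 32)² = (-26)² = 676)
(21*(-12))/M = (21*(-12))/676 = -252*1/676 = -63/169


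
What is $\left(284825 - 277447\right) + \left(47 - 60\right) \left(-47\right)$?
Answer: $7989$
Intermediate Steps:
$\left(284825 - 277447\right) + \left(47 - 60\right) \left(-47\right) = 7378 - -611 = 7378 + 611 = 7989$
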